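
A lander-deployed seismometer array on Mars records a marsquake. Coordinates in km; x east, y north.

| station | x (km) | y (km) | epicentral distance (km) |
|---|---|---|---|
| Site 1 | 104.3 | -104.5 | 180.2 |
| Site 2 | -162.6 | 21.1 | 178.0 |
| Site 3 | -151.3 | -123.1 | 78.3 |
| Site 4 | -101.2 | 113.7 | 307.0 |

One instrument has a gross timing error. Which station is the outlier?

Site 4

Solve using three stations at a time. Using Site 1, Site 2, Site 3 (subtract circle equations pairwise → linear system) gives (x, y) ≈ (-73.6, -133.1).
Distances from that point to each station vs reported:
  Site 1: calculated 180.2 vs reported 180.2 → residual 0.0 km
  Site 2: calculated 178.0 vs reported 178.0 → residual 0.0 km
  Site 3: calculated 78.3 vs reported 78.3 → residual 0.0 km
  Site 4: calculated 248.3 vs reported 307.0 → residual 58.7 km
Site 1, Site 2, Site 3 are mutually consistent (residuals ≈ 0); Site 4 is off by 58.7 km.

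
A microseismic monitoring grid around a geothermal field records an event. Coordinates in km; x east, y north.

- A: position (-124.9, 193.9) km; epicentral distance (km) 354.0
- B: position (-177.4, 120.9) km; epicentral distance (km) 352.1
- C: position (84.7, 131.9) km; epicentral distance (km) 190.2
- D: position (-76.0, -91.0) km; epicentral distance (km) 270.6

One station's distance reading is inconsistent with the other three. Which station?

Solve using three stations at a time. Using A, B, C (subtract circle equations pairwise → linear system) gives (x, y) ≈ (128.7, -53.0).
Distances from that point to each station vs reported:
  A: calculated 353.9 vs reported 354.0 → residual 0.1 km
  B: calculated 352.0 vs reported 352.1 → residual 0.1 km
  C: calculated 190.1 vs reported 190.2 → residual 0.1 km
  D: calculated 208.2 vs reported 270.6 → residual 62.4 km
A, B, C are mutually consistent (residuals ≈ 0); D is off by 62.4 km.

D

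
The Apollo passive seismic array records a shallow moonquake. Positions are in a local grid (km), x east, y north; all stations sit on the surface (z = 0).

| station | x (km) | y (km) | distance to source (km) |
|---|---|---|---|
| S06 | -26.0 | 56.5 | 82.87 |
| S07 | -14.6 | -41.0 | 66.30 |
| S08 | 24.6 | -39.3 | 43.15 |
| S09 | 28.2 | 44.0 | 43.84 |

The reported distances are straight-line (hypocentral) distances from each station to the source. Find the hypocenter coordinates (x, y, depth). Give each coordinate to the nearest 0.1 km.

x ≈ 35.5 km, y ≈ 1.6 km, depth ≈ 8.4 km

Each station gives a sphere (x−x_i)² + (y−y_i)² + z² = d_i² (stations at z=0).
Subtracting the S06 sphere from S07 and S08: z² cancels, leaving linear equations in x and y:
22.8 x − 195.0 y = 497.66
101.2 x − 191.6 y = 3286.91
Solving: x ≈ 35.508, y ≈ 1.600 km (keep extra digits for the depth step; rounded: 35.5, 1.6).
Then from the S06 sphere: z² = 82.87² − (x + 26.0)² − (y − 56.5)² with x = 35.508, y = 1.600, so z ≈ 8.378 ≈ 8.4 km.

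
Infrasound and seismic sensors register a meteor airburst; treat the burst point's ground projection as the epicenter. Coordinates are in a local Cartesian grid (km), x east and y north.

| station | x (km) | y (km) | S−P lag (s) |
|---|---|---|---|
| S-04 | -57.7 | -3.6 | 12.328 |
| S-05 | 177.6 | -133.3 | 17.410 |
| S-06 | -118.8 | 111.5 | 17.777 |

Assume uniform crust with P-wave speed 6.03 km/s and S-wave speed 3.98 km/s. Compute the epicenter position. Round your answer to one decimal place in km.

Distance from S−P lag: d = Δt · v_P v_S / (v_P − v_S) = Δt · (6.03·3.98)/(6.03−3.98) ≈ 11.7070·Δt.
So d_S-04 = 144.32, d_S-05 = 203.82, d_S-06 = 208.12 km.
Circle about each station: (x + 57.7)² + (y + 3.6)² = 144.32²; (x − 177.6)² + (y + 133.3)² = 203.82²; (x + 118.8)² + (y − 111.5)² = 208.12².
Subtracting pairs of circle equations eliminates x²+y² and gives linear equations (the radical axes):
470.6 x − 259.4 y = 25254.07
-122.2 x + 230.2 y = 717.77
Solving the 2×2 system: x ≈ 78.3, y ≈ 44.7 km.
Check against S-04 (with the unrounded x, y): √((x + 57.7)²+(y + 3.6)²) = 144.31 ≈ 144.32 km. ✓

(78.3, 44.7)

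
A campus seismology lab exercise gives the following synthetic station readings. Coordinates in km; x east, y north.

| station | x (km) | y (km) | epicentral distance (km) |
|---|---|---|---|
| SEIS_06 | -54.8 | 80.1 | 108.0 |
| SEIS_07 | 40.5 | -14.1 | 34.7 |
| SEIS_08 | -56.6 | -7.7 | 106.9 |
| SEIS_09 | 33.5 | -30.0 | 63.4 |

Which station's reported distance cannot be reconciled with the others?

Solve using three stations at a time. Using SEIS_06, SEIS_08, SEIS_09 (subtract circle equations pairwise → linear system) gives (x, y) ≈ (42.4, 32.8).
Distances from that point to each station vs reported:
  SEIS_06: calculated 108.0 vs reported 108.0 → residual 0.0 km
  SEIS_07: calculated 47.0 vs reported 34.7 → residual 12.3 km
  SEIS_08: calculated 106.9 vs reported 106.9 → residual 0.0 km
  SEIS_09: calculated 63.5 vs reported 63.4 → residual 0.1 km
SEIS_06, SEIS_08, SEIS_09 are mutually consistent (residuals ≈ 0); SEIS_07 is off by 12.3 km.

SEIS_07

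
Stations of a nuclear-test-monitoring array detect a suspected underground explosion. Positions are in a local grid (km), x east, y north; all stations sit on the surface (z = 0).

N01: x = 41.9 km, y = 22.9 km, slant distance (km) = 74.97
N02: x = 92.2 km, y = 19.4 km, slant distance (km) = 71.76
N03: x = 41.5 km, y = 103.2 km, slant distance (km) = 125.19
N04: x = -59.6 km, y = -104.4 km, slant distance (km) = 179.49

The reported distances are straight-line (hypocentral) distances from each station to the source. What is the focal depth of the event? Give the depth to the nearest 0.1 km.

z ≈ 65.7 km

Each station gives a sphere (x−x_i)² + (y−y_i)² + z² = d_i² (stations at z=0).
Subtracting the N01 sphere from N02 and N03: z² cancels, leaving linear equations in x and y:
100.6 x − 7.0 y = 7068.18
-0.8 x + 160.6 y = 40.43
Solving: x ≈ 70.302, y ≈ 0.602 km (keep extra digits for the depth step; rounded: 70.3, 0.6).
Then from the N01 sphere: z² = 74.97² − (x − 41.9)² − (y − 22.9)² with x = 70.302, y = 0.602, so z ≈ 65.701 ≈ 65.7 km.
Check against N04 (with the unrounded solution): distance 179.49 ≈ 179.49 km. ✓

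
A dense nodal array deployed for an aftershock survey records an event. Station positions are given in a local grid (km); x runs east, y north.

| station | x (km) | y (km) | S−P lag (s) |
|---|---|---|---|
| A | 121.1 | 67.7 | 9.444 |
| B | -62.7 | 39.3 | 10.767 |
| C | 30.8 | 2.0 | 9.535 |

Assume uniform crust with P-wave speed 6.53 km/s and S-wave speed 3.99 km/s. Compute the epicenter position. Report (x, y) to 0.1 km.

29.7 km east, 99.8 km north

Distance from S−P lag: d = Δt · v_P v_S / (v_P − v_S) = Δt · (6.53·3.99)/(6.53−3.99) ≈ 10.2578·Δt.
So d_A = 96.87, d_B = 110.45, d_C = 97.81 km.
Circle about each station: (x − 121.1)² + (y − 67.7)² = 96.87²; (x + 62.7)² + (y − 39.3)² = 110.45²; (x − 30.8)² + (y − 2.0)² = 97.81².
Subtracting pairs of circle equations eliminates x²+y² and gives linear equations (the radical axes):
-367.6 x − 56.8 y = -16588.13
-180.6 x − 131.4 y = -18478.86
Solving the 2×2 system: x ≈ 29.7, y ≈ 99.8 km.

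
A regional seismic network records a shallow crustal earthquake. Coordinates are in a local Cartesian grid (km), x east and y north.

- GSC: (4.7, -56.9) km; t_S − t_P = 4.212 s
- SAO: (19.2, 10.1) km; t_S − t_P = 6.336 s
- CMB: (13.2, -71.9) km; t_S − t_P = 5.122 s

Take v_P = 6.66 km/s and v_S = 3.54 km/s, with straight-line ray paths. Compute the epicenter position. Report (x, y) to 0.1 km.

(29.3, -36.7)

Distance from S−P lag: d = Δt · v_P v_S / (v_P − v_S) = Δt · (6.66·3.54)/(6.66−3.54) ≈ 7.5565·Δt.
So d_GSC = 31.83, d_SAO = 47.88, d_CMB = 38.70 km.
Circle about each station: (x − 4.7)² + (y + 56.9)² = 31.83²; (x − 19.2)² + (y − 10.1)² = 47.88²; (x − 13.2)² + (y + 71.9)² = 38.70².
Subtracting the GSC equation from the SAO and CMB equations removes the quadratic terms:
29.0 x + 134.0 y = -4068.40
17.0 x − 30.0 y = 1599.61
Solving the 2×2 system: x ≈ 29.3, y ≈ -36.7 km.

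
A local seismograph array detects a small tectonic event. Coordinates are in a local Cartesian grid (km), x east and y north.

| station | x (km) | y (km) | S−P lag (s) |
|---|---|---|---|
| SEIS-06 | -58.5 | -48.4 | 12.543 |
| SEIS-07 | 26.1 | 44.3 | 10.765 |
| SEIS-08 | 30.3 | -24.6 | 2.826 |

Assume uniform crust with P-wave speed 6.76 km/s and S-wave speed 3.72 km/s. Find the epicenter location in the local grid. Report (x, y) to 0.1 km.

Distance from S−P lag: d = Δt · v_P v_S / (v_P − v_S) = Δt · (6.76·3.72)/(6.76−3.72) ≈ 8.2721·Δt.
So d_SEIS-06 = 103.76, d_SEIS-07 = 89.05, d_SEIS-08 = 23.38 km.
Circle about each station: (x + 58.5)² + (y + 48.4)² = 103.76²; (x − 26.1)² + (y − 44.3)² = 89.05²; (x − 30.3)² + (y + 24.6)² = 23.38².
Subtracting the SEIS-06 equation from the SEIS-07 and SEIS-08 equations removes the quadratic terms:
169.2 x + 185.4 y = -284.87
177.6 x + 47.6 y = 5977.95
Solving the 2×2 system: x ≈ 45.1, y ≈ -42.7 km.
Check against SEIS-06 (with the unrounded x, y): √((x + 58.5)²+(y + 48.4)²) = 103.76 ≈ 103.76 km. ✓

x ≈ 45.1 km, y ≈ -42.7 km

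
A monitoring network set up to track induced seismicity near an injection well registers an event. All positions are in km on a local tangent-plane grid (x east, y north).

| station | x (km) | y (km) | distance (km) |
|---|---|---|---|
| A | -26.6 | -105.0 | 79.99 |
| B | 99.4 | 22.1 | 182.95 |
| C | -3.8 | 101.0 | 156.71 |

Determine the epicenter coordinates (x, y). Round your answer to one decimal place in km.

(-72.8, -39.7)

Circle about each station: (x + 26.6)² + (y + 105.0)² = 79.99²; (x − 99.4)² + (y − 22.1)² = 182.95²; (x + 3.8)² + (y − 101.0)² = 156.71².
Subtracting pairs of circle equations eliminates x²+y² and gives linear equations (the radical axes):
252.0 x + 254.2 y = -28436.09
45.6 x + 412.0 y = -19676.74
Solving the 2×2 system: x ≈ -72.8, y ≈ -39.7 km.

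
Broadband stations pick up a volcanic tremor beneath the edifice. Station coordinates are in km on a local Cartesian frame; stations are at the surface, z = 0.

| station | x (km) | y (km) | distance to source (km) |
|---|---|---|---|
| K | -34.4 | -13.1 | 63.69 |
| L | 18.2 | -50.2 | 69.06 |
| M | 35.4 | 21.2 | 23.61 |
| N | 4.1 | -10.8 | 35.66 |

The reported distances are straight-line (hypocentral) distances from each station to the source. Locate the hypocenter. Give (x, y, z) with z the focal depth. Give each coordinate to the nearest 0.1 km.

Each station gives a sphere (x−x_i)² + (y−y_i)² + z² = d_i² (stations at z=0).
Subtracting the K sphere from L and M: z² cancels, leaving linear equations in x and y:
105.2 x − 74.2 y = 783.44
139.6 x + 68.6 y = 3846.61
Solving: x ≈ 19.298, y ≈ 16.802 km (keep extra digits for the depth step; rounded: 19.3, 16.8).
Then from the K sphere: z² = 63.69² − (x + 34.4)² − (y + 13.1)² with x = 19.298, y = 16.802, so z ≈ 16.698 ≈ 16.7 km.

(19.3, 16.8, 16.7)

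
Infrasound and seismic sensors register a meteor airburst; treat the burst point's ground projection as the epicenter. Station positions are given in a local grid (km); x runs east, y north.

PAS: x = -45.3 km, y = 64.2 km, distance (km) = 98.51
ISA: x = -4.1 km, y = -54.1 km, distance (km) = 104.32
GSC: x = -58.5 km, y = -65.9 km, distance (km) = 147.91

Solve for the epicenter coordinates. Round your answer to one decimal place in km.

Circle about each station: (x + 45.3)² + (y − 64.2)² = 98.51²; (x + 4.1)² + (y + 54.1)² = 104.32²; (x + 58.5)² + (y + 65.9)² = 147.91².
Subtracting pairs of circle equations eliminates x²+y² and gives linear equations (the radical axes):
82.4 x − 236.6 y = -4408.55
-26.4 x − 260.2 y = -10581.82
Solving the 2×2 system: x ≈ 49.0, y ≈ 35.7 km.

(49.0, 35.7)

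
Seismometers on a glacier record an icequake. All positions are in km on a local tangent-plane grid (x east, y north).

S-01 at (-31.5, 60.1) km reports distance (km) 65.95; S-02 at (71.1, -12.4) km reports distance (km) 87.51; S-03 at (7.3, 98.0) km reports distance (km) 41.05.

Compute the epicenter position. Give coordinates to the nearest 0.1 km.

x ≈ 34.1 km, y ≈ 66.9 km

Circle about each station: (x + 31.5)² + (y − 60.1)² = 65.95²; (x − 71.1)² + (y + 12.4)² = 87.51²; (x − 7.3)² + (y − 98.0)² = 41.05².
Subtracting pairs of circle equations eliminates x²+y² and gives linear equations (the radical axes):
205.2 x − 145.0 y = -2703.89
77.6 x + 75.8 y = 7717.33
Solving the 2×2 system: x ≈ 34.1, y ≈ 66.9 km.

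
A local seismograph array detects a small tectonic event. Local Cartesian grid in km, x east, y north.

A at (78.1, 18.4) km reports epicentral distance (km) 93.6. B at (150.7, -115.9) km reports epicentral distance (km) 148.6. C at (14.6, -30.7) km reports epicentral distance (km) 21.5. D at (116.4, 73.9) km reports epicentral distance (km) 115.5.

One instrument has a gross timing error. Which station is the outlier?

D

Solve using three stations at a time. Using A, B, C (subtract circle equations pairwise → linear system) gives (x, y) ≈ (16.5, -52.1).
Distances from that point to each station vs reported:
  A: calculated 93.6 vs reported 93.6 → residual 0.0 km
  B: calculated 148.6 vs reported 148.6 → residual 0.0 km
  C: calculated 21.5 vs reported 21.5 → residual 0.0 km
  D: calculated 160.8 vs reported 115.5 → residual 45.3 km
A, B, C are mutually consistent (residuals ≈ 0); D is off by 45.3 km.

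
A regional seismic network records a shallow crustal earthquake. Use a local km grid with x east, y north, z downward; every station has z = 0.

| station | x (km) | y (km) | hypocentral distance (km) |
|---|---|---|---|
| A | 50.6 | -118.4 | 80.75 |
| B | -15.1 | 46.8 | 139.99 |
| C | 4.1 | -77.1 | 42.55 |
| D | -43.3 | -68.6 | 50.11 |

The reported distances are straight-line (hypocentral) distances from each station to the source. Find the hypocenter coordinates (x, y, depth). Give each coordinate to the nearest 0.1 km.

x ≈ -15.0 km, y ≈ -88.4 km, depth ≈ 36.3 km

Each station gives a sphere (x−x_i)² + (y−y_i)² + z² = d_i² (stations at z=0).
Subtracting the A sphere from B and C: z² cancels, leaving linear equations in x and y:
-131.4 x + 330.4 y = -27237.31
-93.0 x + 82.6 y = -5907.64
Solving: x ≈ -14.991, y ≈ -88.399 km (keep extra digits for the depth step; rounded: -15.0, -88.4).
Then from the A sphere: z² = 80.75² − (x − 50.6)² − (y + 118.4)² with x = -14.991, y = -88.399, so z ≈ 36.309 ≈ 36.3 km.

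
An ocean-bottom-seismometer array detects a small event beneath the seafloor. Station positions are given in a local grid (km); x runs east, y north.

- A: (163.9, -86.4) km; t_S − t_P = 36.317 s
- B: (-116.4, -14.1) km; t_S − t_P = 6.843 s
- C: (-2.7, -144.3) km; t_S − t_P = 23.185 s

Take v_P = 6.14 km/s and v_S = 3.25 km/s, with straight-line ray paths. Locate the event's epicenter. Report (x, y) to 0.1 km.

(-71.4, 0.3)

Distance from S−P lag: d = Δt · v_P v_S / (v_P − v_S) = Δt · (6.14·3.25)/(6.14−3.25) ≈ 6.9048·Δt.
So d_A = 250.76, d_B = 47.25, d_C = 160.09 km.
Circle about each station: (x − 163.9)² + (y + 86.4)² = 250.76²; (x + 116.4)² + (y + 14.1)² = 47.25²; (x + 2.7)² + (y + 144.3)² = 160.09².
Subtracting the A equation from the B and C equations removes the quadratic terms:
-560.6 x + 144.6 y = 40067.62
-333.2 x − 115.8 y = 23753.38
Solving the 2×2 system: x ≈ -71.4, y ≈ 0.3 km.
Check against A (with the unrounded x, y): √((x − 163.9)²+(y + 86.4)²) = 250.76 ≈ 250.76 km. ✓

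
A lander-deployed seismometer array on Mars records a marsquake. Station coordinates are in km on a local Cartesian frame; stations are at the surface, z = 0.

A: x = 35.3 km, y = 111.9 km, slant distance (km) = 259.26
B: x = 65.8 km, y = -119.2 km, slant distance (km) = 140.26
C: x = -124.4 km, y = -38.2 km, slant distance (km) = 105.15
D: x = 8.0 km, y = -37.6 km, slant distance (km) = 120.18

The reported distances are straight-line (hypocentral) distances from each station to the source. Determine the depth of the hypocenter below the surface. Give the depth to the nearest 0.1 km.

32.5 km

Each station gives a sphere (x−x_i)² + (y−y_i)² + z² = d_i² (stations at z=0).
Subtracting the A sphere from B and C: z² cancels, leaving linear equations in x and y:
61.0 x − 462.2 y = 52313.46
-319.4 x − 300.2 y = 59326.13
Solving: x ≈ -70.605, y ≈ -122.502 km (keep extra digits for the depth step; rounded: -70.6, -122.5).
Then from the A sphere: z² = 259.26² − (x − 35.3)² − (y − 111.9)² with x = -70.605, y = -122.502, so z ≈ 32.490 ≈ 32.5 km.
Check against D (with the unrounded solution): distance 120.18 ≈ 120.18 km. ✓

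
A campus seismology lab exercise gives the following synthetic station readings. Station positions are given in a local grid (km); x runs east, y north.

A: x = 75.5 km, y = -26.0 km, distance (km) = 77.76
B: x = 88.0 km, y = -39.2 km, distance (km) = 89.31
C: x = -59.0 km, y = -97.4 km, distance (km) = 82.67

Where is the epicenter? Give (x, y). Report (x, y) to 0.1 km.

Circle about each station: (x − 75.5)² + (y + 26.0)² = 77.76²; (x − 88.0)² + (y + 39.2)² = 89.31²; (x + 59.0)² + (y + 97.4)² = 82.67².
Subtracting pairs of circle equations eliminates x²+y² and gives linear equations (the radical axes):
25.0 x − 26.4 y = 974.73
-269.0 x − 142.8 y = 5803.80
Solving the 2×2 system: x ≈ -1.3, y ≈ -38.2 km.

x ≈ -1.3 km, y ≈ -38.2 km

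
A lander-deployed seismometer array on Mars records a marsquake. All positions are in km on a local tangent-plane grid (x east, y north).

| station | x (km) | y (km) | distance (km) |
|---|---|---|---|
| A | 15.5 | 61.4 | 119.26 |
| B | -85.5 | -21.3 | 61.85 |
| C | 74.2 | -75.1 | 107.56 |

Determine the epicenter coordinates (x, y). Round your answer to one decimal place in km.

Circle about each station: (x − 15.5)² + (y − 61.4)² = 119.26²; (x + 85.5)² + (y + 21.3)² = 61.85²; (x − 74.2)² + (y + 75.1)² = 107.56².
Subtracting pairs of circle equations eliminates x²+y² and gives linear equations (the radical axes):
-202.0 x − 165.4 y = 14151.26
117.4 x − 273.0 y = 9789.23
Solving the 2×2 system: x ≈ -30.1, y ≈ -48.8 km.
Check against A (with the unrounded x, y): √((x − 15.5)²+(y − 61.4)²) = 119.26 ≈ 119.26 km. ✓

x ≈ -30.1 km, y ≈ -48.8 km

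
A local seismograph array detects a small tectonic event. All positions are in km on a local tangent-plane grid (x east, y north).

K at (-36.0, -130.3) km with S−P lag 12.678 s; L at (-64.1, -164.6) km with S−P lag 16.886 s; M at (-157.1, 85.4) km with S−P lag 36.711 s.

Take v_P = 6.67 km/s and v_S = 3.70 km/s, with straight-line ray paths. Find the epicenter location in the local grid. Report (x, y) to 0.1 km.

(68.8, -119.6)

Distance from S−P lag: d = Δt · v_P v_S / (v_P − v_S) = Δt · (6.67·3.70)/(6.67−3.70) ≈ 8.3094·Δt.
So d_K = 105.35, d_L = 140.31, d_M = 305.05 km.
Circle about each station: (x + 36.0)² + (y + 130.3)² = 105.35²; (x + 64.1)² + (y + 164.6)² = 140.31²; (x + 157.1)² + (y − 85.4)² = 305.05².
Subtracting the K equation from the L and M equations removes the quadratic terms:
-56.2 x − 68.6 y = 4339.61
-242.2 x + 431.4 y = -68257.40
Solving the 2×2 system: x ≈ 68.8, y ≈ -119.6 km.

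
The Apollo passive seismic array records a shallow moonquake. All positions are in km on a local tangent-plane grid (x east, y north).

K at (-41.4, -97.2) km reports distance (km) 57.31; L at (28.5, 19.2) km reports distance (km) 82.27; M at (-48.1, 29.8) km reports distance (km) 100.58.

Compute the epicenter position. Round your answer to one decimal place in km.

x ≈ 0.6 km, y ≈ -58.2 km

Circle about each station: (x + 41.4)² + (y + 97.2)² = 57.31²; (x − 28.5)² + (y − 19.2)² = 82.27²; (x + 48.1)² + (y − 29.8)² = 100.58².
Subtracting pairs of circle equations eliminates x²+y² and gives linear equations (the radical axes):
139.8 x + 232.8 y = -13464.83
-13.4 x + 254.0 y = -14792.05
Solving the 2×2 system: x ≈ 0.6, y ≈ -58.2 km.
Check against K (with the unrounded x, y): √((x + 41.4)²+(y + 97.2)²) = 57.32 ≈ 57.31 km. ✓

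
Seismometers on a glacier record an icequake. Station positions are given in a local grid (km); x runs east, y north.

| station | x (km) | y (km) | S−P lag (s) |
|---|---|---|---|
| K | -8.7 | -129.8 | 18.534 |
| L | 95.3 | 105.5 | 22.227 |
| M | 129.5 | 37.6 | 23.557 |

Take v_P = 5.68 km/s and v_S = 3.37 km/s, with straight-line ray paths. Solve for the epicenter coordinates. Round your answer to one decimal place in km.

(-64.2, 13.4)

Distance from S−P lag: d = Δt · v_P v_S / (v_P − v_S) = Δt · (5.68·3.37)/(5.68−3.37) ≈ 8.2864·Δt.
So d_K = 153.58, d_L = 184.18, d_M = 195.20 km.
Circle about each station: (x + 8.7)² + (y + 129.8)² = 153.58²; (x − 95.3)² + (y − 105.5)² = 184.18²; (x − 129.5)² + (y − 37.6)² = 195.20².
Subtracting pairs of circle equations eliminates x²+y² and gives linear equations (the radical axes):
208.0 x + 470.6 y = -7046.85
276.4 x + 334.8 y = -13255.94
Solving the 2×2 system: x ≈ -64.2, y ≈ 13.4 km.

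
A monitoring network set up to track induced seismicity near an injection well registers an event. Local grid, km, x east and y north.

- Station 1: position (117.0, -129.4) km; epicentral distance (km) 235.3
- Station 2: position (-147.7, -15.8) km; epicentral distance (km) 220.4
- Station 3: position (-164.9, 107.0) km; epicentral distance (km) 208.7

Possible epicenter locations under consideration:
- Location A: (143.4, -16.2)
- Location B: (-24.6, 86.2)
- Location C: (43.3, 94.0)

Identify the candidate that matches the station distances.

Location C

For each candidate, compare |candidate − station| to the reported distance:
Location A: residuals Station 1 119.1, Station 2 70.7, Station 3 123.3 → max 123.3 km
Location B: residuals Station 1 22.6, Station 2 60.5, Station 3 66.9 → max 66.9 km
Location C: residuals Station 1 0.1, Station 2 0.1, Station 3 0.1 → max 0.1 km
Only Location C has all residuals ≈ 0.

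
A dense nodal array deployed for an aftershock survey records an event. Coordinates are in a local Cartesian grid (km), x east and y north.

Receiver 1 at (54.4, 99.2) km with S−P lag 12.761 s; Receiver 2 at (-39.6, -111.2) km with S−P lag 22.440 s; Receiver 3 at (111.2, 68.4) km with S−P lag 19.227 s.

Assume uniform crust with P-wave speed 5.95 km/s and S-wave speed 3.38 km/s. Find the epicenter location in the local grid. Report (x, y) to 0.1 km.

Distance from S−P lag: d = Δt · v_P v_S / (v_P − v_S) = Δt · (5.95·3.38)/(5.95−3.38) ≈ 7.8253·Δt.
So d_Receiver 1 = 99.86, d_Receiver 2 = 175.60, d_Receiver 3 = 150.46 km.
Circle about each station: (x − 54.4)² + (y − 99.2)² = 99.86²; (x + 39.6)² + (y + 111.2)² = 175.60²; (x − 111.2)² + (y − 68.4)² = 150.46².
Subtracting the Receiver 1 equation from the Receiver 2 and Receiver 3 equations removes the quadratic terms:
-188.0 x − 420.8 y = -19729.74
113.6 x − 61.6 y = -8422.19
Solving the 2×2 system: x ≈ -39.2, y ≈ 64.4 km.

x ≈ -39.2 km, y ≈ 64.4 km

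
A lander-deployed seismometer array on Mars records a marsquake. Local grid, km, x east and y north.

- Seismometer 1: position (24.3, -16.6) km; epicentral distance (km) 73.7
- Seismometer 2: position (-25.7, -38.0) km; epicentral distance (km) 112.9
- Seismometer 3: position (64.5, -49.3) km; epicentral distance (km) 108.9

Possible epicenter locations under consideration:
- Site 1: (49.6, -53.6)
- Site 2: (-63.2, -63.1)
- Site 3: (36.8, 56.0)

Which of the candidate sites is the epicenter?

Site 3

For each candidate, compare |candidate − station| to the reported distance:
Site 1: residuals Seismometer 1 28.9, Seismometer 2 36.0, Seismometer 3 93.4 → max 93.4 km
Site 2: residuals Seismometer 1 25.4, Seismometer 2 67.8, Seismometer 3 19.5 → max 67.8 km
Site 3: residuals Seismometer 1 0.0, Seismometer 2 0.0, Seismometer 3 0.0 → max 0.0 km
Only Site 3 has all residuals ≈ 0.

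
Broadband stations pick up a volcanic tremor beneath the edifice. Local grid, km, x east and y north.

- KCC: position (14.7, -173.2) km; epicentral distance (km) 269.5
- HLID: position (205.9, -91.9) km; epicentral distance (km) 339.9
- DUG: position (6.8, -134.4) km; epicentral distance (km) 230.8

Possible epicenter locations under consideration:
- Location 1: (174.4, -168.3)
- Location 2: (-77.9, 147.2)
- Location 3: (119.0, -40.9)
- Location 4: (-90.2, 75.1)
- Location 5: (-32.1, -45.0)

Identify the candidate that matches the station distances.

For each candidate, compare |candidate − station| to the reported distance:
Location 1: residuals KCC 109.7, HLID 257.3, DUG 59.8 → max 257.3 km
Location 2: residuals KCC 64.0, HLID 31.2, DUG 63.3 → max 64.0 km
Location 3: residuals KCC 101.0, HLID 239.1, DUG 84.7 → max 239.1 km
Location 4: residuals KCC 0.0, HLID 0.0, DUG 0.1 → max 0.1 km
Location 5: residuals KCC 133.0, HLID 97.3, DUG 133.3 → max 133.3 km
Only Location 4 has all residuals ≈ 0.

Location 4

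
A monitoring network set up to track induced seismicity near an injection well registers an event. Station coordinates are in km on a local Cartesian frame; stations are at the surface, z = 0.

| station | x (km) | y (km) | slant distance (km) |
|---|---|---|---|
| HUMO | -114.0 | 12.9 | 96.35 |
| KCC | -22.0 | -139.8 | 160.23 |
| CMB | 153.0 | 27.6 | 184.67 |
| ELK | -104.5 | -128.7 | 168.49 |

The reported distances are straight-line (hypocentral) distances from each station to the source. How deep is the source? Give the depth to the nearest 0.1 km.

40.7 km

Each station gives a sphere (x−x_i)² + (y−y_i)² + z² = d_i² (stations at z=0).
Subtracting the HUMO sphere from KCC and CMB: z² cancels, leaving linear equations in x and y:
184.0 x − 305.4 y = -9524.70
534.0 x + 29.4 y = -13811.34
Solving: x ≈ -26.695, y ≈ 15.104 km (keep extra digits for the depth step; rounded: -26.7, 15.1).
Then from the HUMO sphere: z² = 96.35² − (x + 114.0)² − (y − 12.9)² with x = -26.695, y = 15.104, so z ≈ 40.698 ≈ 40.7 km.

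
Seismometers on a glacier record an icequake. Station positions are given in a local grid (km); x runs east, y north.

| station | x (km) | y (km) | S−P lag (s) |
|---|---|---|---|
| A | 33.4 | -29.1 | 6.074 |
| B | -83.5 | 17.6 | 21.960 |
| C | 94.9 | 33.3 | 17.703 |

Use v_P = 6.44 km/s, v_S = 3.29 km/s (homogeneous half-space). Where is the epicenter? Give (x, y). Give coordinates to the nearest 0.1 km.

x ≈ 35.5 km, y ≈ -69.9 km

Distance from S−P lag: d = Δt · v_P v_S / (v_P − v_S) = Δt · (6.44·3.29)/(6.44−3.29) ≈ 6.7262·Δt.
So d_A = 40.86, d_B = 147.71, d_C = 119.07 km.
Circle about each station: (x − 33.4)² + (y + 29.1)² = 40.86²; (x + 83.5)² + (y − 17.6)² = 147.71²; (x − 94.9)² + (y − 33.3)² = 119.07².
Subtracting pairs of circle equations eliminates x²+y² and gives linear equations (the radical axes):
-233.8 x + 93.4 y = -14829.06
123.0 x + 124.8 y = -4355.60
Solving the 2×2 system: x ≈ 35.5, y ≈ -69.9 km.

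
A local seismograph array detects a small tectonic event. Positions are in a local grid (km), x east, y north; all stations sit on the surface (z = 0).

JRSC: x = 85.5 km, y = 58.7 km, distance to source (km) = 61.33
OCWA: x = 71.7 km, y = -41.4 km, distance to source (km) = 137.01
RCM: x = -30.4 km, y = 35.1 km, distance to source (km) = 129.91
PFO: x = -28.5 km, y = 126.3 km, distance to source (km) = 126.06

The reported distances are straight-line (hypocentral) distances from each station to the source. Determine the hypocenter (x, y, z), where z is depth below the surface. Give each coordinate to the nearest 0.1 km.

Each station gives a sphere (x−x_i)² + (y−y_i)² + z² = d_i² (stations at z=0).
Subtracting the JRSC sphere from OCWA and RCM: z² cancels, leaving linear equations in x and y:
-27.6 x − 200.2 y = -18911.46
-231.8 x − 47.2 y = -21715.01
Solving: x ≈ 76.595, y ≈ 83.903 km (keep extra digits for the depth step; rounded: 76.6, 83.9).
Then from the JRSC sphere: z² = 61.33² − (x − 85.5)² − (y − 58.7)² with x = 76.595, y = 83.903, so z ≈ 55.199 ≈ 55.2 km.

(76.6, 83.9, 55.2)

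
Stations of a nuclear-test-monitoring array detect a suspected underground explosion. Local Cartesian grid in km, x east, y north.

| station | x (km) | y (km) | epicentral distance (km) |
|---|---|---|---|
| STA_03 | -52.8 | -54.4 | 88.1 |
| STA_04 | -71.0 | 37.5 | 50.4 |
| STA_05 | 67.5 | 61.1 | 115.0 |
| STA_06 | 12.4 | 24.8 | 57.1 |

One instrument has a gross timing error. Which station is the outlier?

Solve using three stations at a time. Using STA_03, STA_05, STA_06 (subtract circle equations pairwise → linear system) gives (x, y) ≈ (-44.1, 33.3).
Distances from that point to each station vs reported:
  STA_03: calculated 88.1 vs reported 88.1 → residual 0.0 km
  STA_04: calculated 27.2 vs reported 50.4 → residual 23.2 km
  STA_05: calculated 115.0 vs reported 115.0 → residual 0.0 km
  STA_06: calculated 57.2 vs reported 57.1 → residual 0.1 km
STA_03, STA_05, STA_06 are mutually consistent (residuals ≈ 0); STA_04 is off by 23.2 km.

STA_04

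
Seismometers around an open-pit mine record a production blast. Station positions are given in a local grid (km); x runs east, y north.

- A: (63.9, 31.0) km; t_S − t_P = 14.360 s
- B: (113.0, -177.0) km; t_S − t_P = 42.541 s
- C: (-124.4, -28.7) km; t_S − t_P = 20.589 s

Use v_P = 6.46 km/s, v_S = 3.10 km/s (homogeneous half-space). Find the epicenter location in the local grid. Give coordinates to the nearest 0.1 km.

x ≈ -21.4 km, y ≈ 38.0 km

Distance from S−P lag: d = Δt · v_P v_S / (v_P − v_S) = Δt · (6.46·3.10)/(6.46−3.10) ≈ 5.9601·Δt.
So d_A = 85.59, d_B = 253.55, d_C = 122.71 km.
Circle about each station: (x − 63.9)² + (y − 31.0)² = 85.59²; (x − 113.0)² + (y + 177.0)² = 253.55²; (x + 124.4)² + (y + 28.7)² = 122.71².
Subtracting the A equation from the B and C equations removes the quadratic terms:
98.2 x − 416.0 y = -17908.16
-376.6 x − 119.4 y = 3522.74
Solving the 2×2 system: x ≈ -21.4, y ≈ 38.0 km.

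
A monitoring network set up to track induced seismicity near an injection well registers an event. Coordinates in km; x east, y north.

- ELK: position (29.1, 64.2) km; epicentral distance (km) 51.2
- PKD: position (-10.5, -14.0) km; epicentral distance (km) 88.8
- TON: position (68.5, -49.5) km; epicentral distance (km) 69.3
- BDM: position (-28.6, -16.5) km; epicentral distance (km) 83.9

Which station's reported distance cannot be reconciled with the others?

Solve using three stations at a time. Using ELK, TON, BDM (subtract circle equations pairwise → linear system) gives (x, y) ≈ (48.4, 16.8).
Distances from that point to each station vs reported:
  ELK: calculated 51.2 vs reported 51.2 → residual 0.0 km
  PKD: calculated 66.5 vs reported 88.8 → residual 22.3 km
  TON: calculated 69.3 vs reported 69.3 → residual 0.0 km
  BDM: calculated 83.9 vs reported 83.9 → residual 0.0 km
ELK, TON, BDM are mutually consistent (residuals ≈ 0); PKD is off by 22.3 km.

PKD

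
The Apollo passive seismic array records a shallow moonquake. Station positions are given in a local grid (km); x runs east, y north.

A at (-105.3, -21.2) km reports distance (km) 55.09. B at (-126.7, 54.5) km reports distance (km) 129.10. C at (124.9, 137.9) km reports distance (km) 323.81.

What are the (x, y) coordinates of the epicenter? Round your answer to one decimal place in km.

Circle about each station: (x + 105.3)² + (y + 21.2)² = 55.09²; (x + 126.7)² + (y − 54.5)² = 129.10²; (x − 124.9)² + (y − 137.9)² = 323.81².
Subtracting pairs of circle equations eliminates x²+y² and gives linear equations (the radical axes):
-42.8 x + 151.4 y = -6146.29
460.4 x + 318.2 y = -78739.12
Solving the 2×2 system: x ≈ -119.6, y ≈ -74.4 km.

-119.6 km east, -74.4 km north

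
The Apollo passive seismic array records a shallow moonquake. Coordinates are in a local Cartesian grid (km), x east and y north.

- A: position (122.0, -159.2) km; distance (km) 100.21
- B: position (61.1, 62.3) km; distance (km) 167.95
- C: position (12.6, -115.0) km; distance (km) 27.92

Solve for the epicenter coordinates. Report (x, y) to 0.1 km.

(38.3, -104.1)

Circle about each station: (x − 122.0)² + (y + 159.2)² = 100.21²; (x − 61.1)² + (y − 62.3)² = 167.95²; (x − 12.6)² + (y + 115.0)² = 27.92².
Subtracting the A equation from the B and C equations removes the quadratic terms:
-121.8 x + 443.0 y = -50779.30
-218.8 x + 88.4 y = -17582.36
Solving the 2×2 system: x ≈ 38.3, y ≈ -104.1 km.
Check against A (with the unrounded x, y): √((x − 122.0)²+(y + 159.2)²) = 100.21 ≈ 100.21 km. ✓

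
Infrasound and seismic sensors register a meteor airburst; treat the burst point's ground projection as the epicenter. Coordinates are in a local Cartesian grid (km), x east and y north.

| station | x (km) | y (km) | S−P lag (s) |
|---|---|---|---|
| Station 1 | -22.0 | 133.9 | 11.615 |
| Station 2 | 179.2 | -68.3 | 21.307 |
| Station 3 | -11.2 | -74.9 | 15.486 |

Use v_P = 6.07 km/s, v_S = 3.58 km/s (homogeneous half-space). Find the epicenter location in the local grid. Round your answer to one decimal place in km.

36.9 km east, 51.4 km north

Distance from S−P lag: d = Δt · v_P v_S / (v_P − v_S) = Δt · (6.07·3.58)/(6.07−3.58) ≈ 8.7271·Δt.
So d_Station 1 = 101.37, d_Station 2 = 185.95, d_Station 3 = 135.15 km.
Circle about each station: (x + 22.0)² + (y − 133.9)² = 101.37²; (x − 179.2)² + (y + 68.3)² = 185.95²; (x + 11.2)² + (y + 74.9)² = 135.15².
Subtracting the Station 1 equation from the Station 2 and Station 3 equations removes the quadratic terms:
402.4 x − 404.4 y = -5937.21
21.6 x − 417.6 y = -20667.41
Solving the 2×2 system: x ≈ 36.9, y ≈ 51.4 km.
Check against Station 1 (with the unrounded x, y): √((x + 22.0)²+(y − 133.9)²) = 101.37 ≈ 101.37 km. ✓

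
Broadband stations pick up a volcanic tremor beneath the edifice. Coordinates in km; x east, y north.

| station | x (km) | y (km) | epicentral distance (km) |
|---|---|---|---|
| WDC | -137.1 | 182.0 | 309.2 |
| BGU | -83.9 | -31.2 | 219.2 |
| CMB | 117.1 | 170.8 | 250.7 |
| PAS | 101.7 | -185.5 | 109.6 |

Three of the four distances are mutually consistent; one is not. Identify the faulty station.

Solve using three stations at a time. Using BGU, CMB, PAS (subtract circle equations pairwise → linear system) gives (x, y) ≈ (129.9, -79.6).
Distances from that point to each station vs reported:
  WDC: calculated 373.8 vs reported 309.2 → residual 64.6 km
  BGU: calculated 219.2 vs reported 219.2 → residual 0.0 km
  CMB: calculated 250.7 vs reported 250.7 → residual 0.0 km
  PAS: calculated 109.6 vs reported 109.6 → residual 0.0 km
BGU, CMB, PAS are mutually consistent (residuals ≈ 0); WDC is off by 64.6 km.

WDC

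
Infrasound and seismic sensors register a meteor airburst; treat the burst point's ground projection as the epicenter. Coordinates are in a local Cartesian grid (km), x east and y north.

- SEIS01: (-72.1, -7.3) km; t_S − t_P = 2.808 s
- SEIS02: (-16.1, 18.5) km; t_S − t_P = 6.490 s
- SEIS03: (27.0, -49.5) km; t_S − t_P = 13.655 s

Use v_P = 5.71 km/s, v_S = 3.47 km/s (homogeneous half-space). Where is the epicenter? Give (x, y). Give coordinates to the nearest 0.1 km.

-73.5 km east, 17.5 km north

Distance from S−P lag: d = Δt · v_P v_S / (v_P − v_S) = Δt · (5.71·3.47)/(5.71−3.47) ≈ 8.8454·Δt.
So d_SEIS01 = 24.84, d_SEIS02 = 57.41, d_SEIS03 = 120.78 km.
Circle about each station: (x + 72.1)² + (y + 7.3)² = 24.84²; (x + 16.1)² + (y − 18.5)² = 57.41²; (x − 27.0)² + (y + 49.5)² = 120.78².
Subtracting the SEIS01 equation from the SEIS02 and SEIS03 equations removes the quadratic terms:
112.0 x + 51.6 y = -7329.12
198.2 x − 84.4 y = -16043.23
Solving the 2×2 system: x ≈ -73.5, y ≈ 17.5 km.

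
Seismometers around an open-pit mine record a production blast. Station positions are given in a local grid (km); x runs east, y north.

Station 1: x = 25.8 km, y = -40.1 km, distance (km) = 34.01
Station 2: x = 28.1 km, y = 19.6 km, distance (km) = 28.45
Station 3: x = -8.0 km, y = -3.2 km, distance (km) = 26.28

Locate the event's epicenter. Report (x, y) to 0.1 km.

x ≈ 18.0 km, y ≈ -7.0 km

Circle about each station: (x − 25.8)² + (y + 40.1)² = 34.01²; (x − 28.1)² + (y − 19.6)² = 28.45²; (x + 8.0)² + (y + 3.2)² = 26.28².
Subtracting the Station 1 equation from the Station 2 and Station 3 equations removes the quadratic terms:
4.6 x + 119.4 y = -752.60
-67.6 x + 73.8 y = -1733.37
Solving the 2×2 system: x ≈ 18.0, y ≈ -7.0 km.
Check against Station 1 (with the unrounded x, y): √((x − 25.8)²+(y + 40.1)²) = 34.01 ≈ 34.01 km. ✓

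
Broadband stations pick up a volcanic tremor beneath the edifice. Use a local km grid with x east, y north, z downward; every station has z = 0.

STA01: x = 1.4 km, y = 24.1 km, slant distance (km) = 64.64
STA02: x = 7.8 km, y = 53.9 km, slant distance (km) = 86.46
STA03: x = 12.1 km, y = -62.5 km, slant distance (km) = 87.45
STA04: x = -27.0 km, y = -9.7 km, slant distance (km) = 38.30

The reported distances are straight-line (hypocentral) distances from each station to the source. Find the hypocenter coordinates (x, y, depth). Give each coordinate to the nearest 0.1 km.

(-45.3, -5.6, 33.4)

Each station gives a sphere (x−x_i)² + (y−y_i)² + z² = d_i² (stations at z=0).
Subtracting the STA01 sphere from STA02 and STA03: z² cancels, leaving linear equations in x and y:
12.8 x + 59.6 y = -913.72
21.4 x − 173.2 y = 0.72
Solving: x ≈ -45.302, y ≈ -5.602 km (keep extra digits for the depth step; rounded: -45.3, -5.6).
Then from the STA01 sphere: z² = 64.64² − (x − 1.4)² − (y − 24.1)² with x = -45.302, y = -5.602, so z ≈ 33.392 ≈ 33.4 km.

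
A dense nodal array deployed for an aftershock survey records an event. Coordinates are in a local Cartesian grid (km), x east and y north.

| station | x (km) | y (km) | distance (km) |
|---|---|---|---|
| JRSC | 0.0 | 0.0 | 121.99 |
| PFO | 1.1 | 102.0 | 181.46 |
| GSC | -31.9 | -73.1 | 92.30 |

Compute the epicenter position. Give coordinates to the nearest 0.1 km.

Circle about each station: x² + y² = 121.99²; (x − 1.1)² + (y − 102.0)² = 181.46²; (x + 31.9)² + (y + 73.1)² = 92.30².
Subtracting pairs of circle equations eliminates x²+y² and gives linear equations (the radical axes):
2.2 x + 204.0 y = -7640.96
-63.8 x − 146.2 y = 12723.49
Solving the 2×2 system: x ≈ -116.5, y ≈ -36.2 km.

x ≈ -116.5 km, y ≈ -36.2 km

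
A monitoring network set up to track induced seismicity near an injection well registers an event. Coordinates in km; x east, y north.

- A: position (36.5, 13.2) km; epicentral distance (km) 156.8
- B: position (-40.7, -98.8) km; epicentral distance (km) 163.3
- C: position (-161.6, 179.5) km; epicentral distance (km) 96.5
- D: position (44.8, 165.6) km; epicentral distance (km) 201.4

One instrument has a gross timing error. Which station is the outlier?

C

Solve using three stations at a time. Using A, B, D (subtract circle equations pairwise → linear system) gives (x, y) ≈ (-116.8, 45.6).
Distances from that point to each station vs reported:
  A: calculated 156.7 vs reported 156.8 → residual 0.1 km
  B: calculated 163.2 vs reported 163.3 → residual 0.1 km
  C: calculated 141.2 vs reported 96.5 → residual 44.7 km
  D: calculated 201.3 vs reported 201.4 → residual 0.1 km
A, B, D are mutually consistent (residuals ≈ 0); C is off by 44.7 km.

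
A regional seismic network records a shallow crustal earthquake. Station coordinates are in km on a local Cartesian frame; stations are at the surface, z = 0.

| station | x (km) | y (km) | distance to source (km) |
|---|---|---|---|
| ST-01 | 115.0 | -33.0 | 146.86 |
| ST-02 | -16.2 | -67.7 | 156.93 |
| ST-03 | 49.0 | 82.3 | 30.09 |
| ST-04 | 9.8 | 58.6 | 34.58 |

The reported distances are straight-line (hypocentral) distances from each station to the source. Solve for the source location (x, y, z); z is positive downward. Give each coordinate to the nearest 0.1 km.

Each station gives a sphere (x−x_i)² + (y−y_i)² + z² = d_i² (stations at z=0).
Subtracting the ST-01 sphere from ST-02 and ST-03: z² cancels, leaving linear equations in x and y:
-262.4 x − 69.4 y = -12527.44
-132.0 x + 230.6 y = 15522.74
Solving: x ≈ 26.002, y ≈ 82.198 km (keep extra digits for the depth step; rounded: 26.0, 82.2).
Then from the ST-01 sphere: z² = 146.86² − (x − 115.0)² − (y + 33.0)² with x = 26.002, y = 82.198, so z ≈ 19.407 ≈ 19.4 km.
Check against ST-04 (with the unrounded solution): distance 34.58 ≈ 34.58 km. ✓

x ≈ 26.0 km, y ≈ 82.2 km, depth ≈ 19.4 km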